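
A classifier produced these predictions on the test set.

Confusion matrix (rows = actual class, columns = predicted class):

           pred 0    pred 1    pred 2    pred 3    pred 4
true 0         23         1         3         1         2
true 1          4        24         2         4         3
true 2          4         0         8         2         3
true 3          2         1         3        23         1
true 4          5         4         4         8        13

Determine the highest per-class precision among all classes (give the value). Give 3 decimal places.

0.800

Per-class precision (TP/(TP+FP)):
  0: TP=23, FP=4+4+2+5=15 → 23/38 = 0.6053
  1: TP=24, FP=1+0+1+4=6 → 24/30 = 0.8000
  2: TP=8, FP=3+2+3+4=12 → 8/20 = 0.4000
  3: TP=23, FP=1+4+2+8=15 → 23/38 = 0.6053
  4: TP=13, FP=2+3+3+1=9 → 13/22 = 0.5909
Highest is class '1' with precision = 0.800.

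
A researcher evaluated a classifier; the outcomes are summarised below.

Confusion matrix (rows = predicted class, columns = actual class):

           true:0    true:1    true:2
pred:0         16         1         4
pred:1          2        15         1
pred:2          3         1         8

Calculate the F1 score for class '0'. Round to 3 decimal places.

0.762

One-vs-rest for '0': TP = diagonal; FP = other classes predicted '0'; FN = '0' predicted as other.
F1 score = 2·TP/(2·TP+FP+FN).
0: TP=16, FP=1+4=5, FN=2+3=5 → 32/42 = 0.7619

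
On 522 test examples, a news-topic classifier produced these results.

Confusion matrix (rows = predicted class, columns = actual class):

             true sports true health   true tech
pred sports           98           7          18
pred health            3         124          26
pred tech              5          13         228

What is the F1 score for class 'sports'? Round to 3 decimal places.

0.856

F1 score = 2·TP/(2·TP+FP+FN).
sports: TP=98, FP=7+18=25, FN=3+5=8 → 196/229 = 0.8559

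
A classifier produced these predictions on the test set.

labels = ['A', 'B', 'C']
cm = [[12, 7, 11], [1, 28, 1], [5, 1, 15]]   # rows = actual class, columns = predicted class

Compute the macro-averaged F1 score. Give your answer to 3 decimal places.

Per-class F1 score (2·TP/(2·TP+FP+FN)):
  A: TP=12, FP=1+5=6, FN=7+11=18 → 24/48 = 0.5000
  B: TP=28, FP=7+1=8, FN=1+1=2 → 56/66 = 0.8485
  C: TP=15, FP=11+1=12, FN=5+1=6 → 30/48 = 0.6250
Macro-F1 score = mean = (0.5000 + 0.8485 + 0.6250) / 3 = 0.658

0.658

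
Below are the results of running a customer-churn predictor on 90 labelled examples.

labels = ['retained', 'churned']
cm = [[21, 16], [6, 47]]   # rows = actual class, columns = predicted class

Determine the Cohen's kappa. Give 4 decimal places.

0.4737

Observed agreement pₒ = trace/N = 68/90 = 0.75556
Expected agreement pₑ = Σ (rowᵢ·colᵢ)/N² = (37·27 + 53·63)/90² = 0.53556
κ = (pₒ − pₑ)/(1 − pₑ) = (0.75556 − 0.53556)/(1 − 0.53556) = 0.4737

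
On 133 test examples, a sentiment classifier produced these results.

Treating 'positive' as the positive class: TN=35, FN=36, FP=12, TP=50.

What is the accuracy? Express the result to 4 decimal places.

Accuracy = (TP+TN)/N = (50+35)/133 = 0.6391

0.6391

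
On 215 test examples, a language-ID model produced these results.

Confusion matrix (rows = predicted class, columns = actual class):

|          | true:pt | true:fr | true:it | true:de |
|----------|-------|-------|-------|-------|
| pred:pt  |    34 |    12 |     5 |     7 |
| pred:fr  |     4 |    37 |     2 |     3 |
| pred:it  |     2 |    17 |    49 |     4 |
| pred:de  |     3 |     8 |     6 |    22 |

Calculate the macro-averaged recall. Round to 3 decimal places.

Per-class recall (TP/(TP+FN)):
  pt: TP=34, FN=4+2+3=9 → 34/43 = 0.7907
  fr: TP=37, FN=12+17+8=37 → 37/74 = 0.5000
  it: TP=49, FN=5+2+6=13 → 49/62 = 0.7903
  de: TP=22, FN=7+3+4=14 → 22/36 = 0.6111
Macro-recall = mean = (0.7907 + 0.5000 + 0.7903 + 0.6111) / 4 = 0.673

0.673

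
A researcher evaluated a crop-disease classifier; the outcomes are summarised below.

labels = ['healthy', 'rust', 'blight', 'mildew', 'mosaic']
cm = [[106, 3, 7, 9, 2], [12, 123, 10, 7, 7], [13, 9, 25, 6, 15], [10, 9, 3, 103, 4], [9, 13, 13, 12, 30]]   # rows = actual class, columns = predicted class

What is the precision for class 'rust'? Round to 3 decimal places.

0.783

precision = TP/(TP+FP).
rust: TP=123, FP=3+9+9+13=34 → 123/157 = 0.7834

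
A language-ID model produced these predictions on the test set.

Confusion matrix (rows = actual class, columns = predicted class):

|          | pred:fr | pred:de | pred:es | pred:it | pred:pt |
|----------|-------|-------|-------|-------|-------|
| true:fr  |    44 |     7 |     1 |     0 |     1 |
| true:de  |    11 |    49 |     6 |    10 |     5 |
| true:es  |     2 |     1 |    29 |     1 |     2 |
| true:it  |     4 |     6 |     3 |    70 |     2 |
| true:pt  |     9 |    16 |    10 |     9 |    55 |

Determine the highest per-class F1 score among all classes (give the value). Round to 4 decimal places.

Per-class F1 score (2·TP/(2·TP+FP+FN)):
  fr: TP=44, FP=11+2+4+9=26, FN=7+1+0+1=9 → 88/123 = 0.71545
  de: TP=49, FP=7+1+6+16=30, FN=11+6+10+5=32 → 98/160 = 0.61250
  es: TP=29, FP=1+6+3+10=20, FN=2+1+1+2=6 → 58/84 = 0.69048
  it: TP=70, FP=0+10+1+9=20, FN=4+6+3+2=15 → 140/175 = 0.80000
  pt: TP=55, FP=1+5+2+2=10, FN=9+16+10+9=44 → 110/164 = 0.67073
Highest is class 'it' with F1 score = 0.8000.

0.8000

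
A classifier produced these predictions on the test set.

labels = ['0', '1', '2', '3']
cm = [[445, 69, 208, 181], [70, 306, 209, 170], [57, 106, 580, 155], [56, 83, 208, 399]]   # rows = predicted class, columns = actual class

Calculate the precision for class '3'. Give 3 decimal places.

0.535

precision = TP/(TP+FP).
3: TP=399, FP=56+83+208=347 → 399/746 = 0.5349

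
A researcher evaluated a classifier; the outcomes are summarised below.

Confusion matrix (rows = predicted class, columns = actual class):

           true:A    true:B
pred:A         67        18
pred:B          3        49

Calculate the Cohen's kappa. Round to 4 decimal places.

0.6918

Observed agreement pₒ = trace/N = 116/137 = 0.84672
Expected agreement pₑ = Σ (rowᵢ·colᵢ)/N² = (70·85 + 67·52)/137² = 0.50264
κ = (pₒ − pₑ)/(1 − pₑ) = (0.84672 − 0.50264)/(1 − 0.50264) = 0.6918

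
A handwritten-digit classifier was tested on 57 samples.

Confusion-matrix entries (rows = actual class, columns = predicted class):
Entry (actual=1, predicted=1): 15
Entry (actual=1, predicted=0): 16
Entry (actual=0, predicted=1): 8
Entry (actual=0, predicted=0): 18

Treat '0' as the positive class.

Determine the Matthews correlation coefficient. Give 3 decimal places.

0.179

MCC = (TP·TN − FP·FN) / √((TP+FP)(TP+FN)(TN+FP)(TN+FN))
Numerator = 18·15 − 16·8 = 142
Denominator = √(34·26·31·23) = √630292 = 793.9093
MCC = 142 / 793.9093 = 0.179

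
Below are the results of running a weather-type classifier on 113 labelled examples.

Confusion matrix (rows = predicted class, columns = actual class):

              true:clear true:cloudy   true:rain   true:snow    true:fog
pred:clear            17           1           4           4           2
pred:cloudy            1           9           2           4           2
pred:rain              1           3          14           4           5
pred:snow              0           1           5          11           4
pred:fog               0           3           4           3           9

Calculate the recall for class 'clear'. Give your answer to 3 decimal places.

One-vs-rest for 'clear': TP = diagonal; FP = other classes predicted 'clear'; FN = 'clear' predicted as other.
recall = TP/(TP+FN).
clear: TP=17, FN=1+1+0+0=2 → 17/19 = 0.8947

0.895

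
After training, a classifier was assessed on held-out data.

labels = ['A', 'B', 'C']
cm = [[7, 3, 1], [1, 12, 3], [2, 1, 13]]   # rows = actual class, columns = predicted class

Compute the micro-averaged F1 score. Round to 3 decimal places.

Micro-averaging pools counts across classes: ΣTP=32, ΣFP=11, ΣFN=11.
Micro-F1 score = 2·TP/(2·TP+FP+FN) on pooled counts = 0.744 (equals overall accuracy in single-label multiclass).

0.744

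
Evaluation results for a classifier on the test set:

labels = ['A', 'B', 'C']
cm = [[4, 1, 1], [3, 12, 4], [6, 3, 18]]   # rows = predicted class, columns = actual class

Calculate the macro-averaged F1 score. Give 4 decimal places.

Per-class F1 score (2·TP/(2·TP+FP+FN)):
  A: TP=4, FP=1+1=2, FN=3+6=9 → 8/19 = 0.42105
  B: TP=12, FP=3+4=7, FN=1+3=4 → 24/35 = 0.68571
  C: TP=18, FP=6+3=9, FN=1+4=5 → 36/50 = 0.72000
Macro-F1 score = mean = (0.42105 + 0.68571 + 0.72000) / 3 = 0.6089

0.6089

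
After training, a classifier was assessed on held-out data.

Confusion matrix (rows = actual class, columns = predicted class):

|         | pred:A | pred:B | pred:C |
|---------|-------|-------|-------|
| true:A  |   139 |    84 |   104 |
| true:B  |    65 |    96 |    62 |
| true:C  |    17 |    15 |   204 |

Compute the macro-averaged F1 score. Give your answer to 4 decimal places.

0.5466

Per-class F1 score (2·TP/(2·TP+FP+FN)):
  A: TP=139, FP=65+17=82, FN=84+104=188 → 278/548 = 0.50730
  B: TP=96, FP=84+15=99, FN=65+62=127 → 192/418 = 0.45933
  C: TP=204, FP=104+62=166, FN=17+15=32 → 408/606 = 0.67327
Macro-F1 score = mean = (0.50730 + 0.45933 + 0.67327) / 3 = 0.5466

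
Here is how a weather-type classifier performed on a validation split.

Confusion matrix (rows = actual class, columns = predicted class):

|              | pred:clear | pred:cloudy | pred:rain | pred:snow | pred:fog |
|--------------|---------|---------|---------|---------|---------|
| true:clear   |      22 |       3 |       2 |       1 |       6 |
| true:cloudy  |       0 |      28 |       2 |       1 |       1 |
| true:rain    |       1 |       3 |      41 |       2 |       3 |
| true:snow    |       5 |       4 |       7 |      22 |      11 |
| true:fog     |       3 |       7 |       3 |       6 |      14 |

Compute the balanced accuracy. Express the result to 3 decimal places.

0.643

Balanced accuracy = mean of per-class recall.
  clear: recall = 22/34 = 0.6471
  cloudy: recall = 28/32 = 0.8750
  rain: recall = 41/50 = 0.8200
  snow: recall = 22/49 = 0.4490
  fog: recall = 14/33 = 0.4242
Mean = (0.6471 + 0.8750 + 0.8200 + 0.4490 + 0.4242) / 5 = 0.643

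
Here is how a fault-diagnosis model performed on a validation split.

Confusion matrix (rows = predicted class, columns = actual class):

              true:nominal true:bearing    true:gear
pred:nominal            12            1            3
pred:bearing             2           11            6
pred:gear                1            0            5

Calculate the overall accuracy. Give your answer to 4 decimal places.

0.6829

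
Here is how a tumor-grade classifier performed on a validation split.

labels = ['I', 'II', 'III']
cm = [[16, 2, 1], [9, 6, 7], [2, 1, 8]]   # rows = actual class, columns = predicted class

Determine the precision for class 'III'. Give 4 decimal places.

Treat 'III' as positive and all other classes as negative.
precision = TP/(TP+FP).
III: TP=8, FP=1+7=8 → 8/16 = 0.50000

0.5000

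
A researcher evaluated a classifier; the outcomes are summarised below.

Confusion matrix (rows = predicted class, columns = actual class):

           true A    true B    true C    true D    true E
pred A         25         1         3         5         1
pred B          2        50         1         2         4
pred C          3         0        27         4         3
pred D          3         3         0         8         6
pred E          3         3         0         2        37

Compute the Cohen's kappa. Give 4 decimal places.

Observed agreement pₒ = trace/N = 147/196 = 0.75000
Expected agreement pₑ = Σ (rowᵢ·colᵢ)/N² = (36·35 + 57·59 + 31·37 + 21·20 + 51·45)/196² = 0.22087
κ = (pₒ − pₑ)/(1 − pₑ) = (0.75000 − 0.22087)/(1 − 0.22087) = 0.6791

0.6791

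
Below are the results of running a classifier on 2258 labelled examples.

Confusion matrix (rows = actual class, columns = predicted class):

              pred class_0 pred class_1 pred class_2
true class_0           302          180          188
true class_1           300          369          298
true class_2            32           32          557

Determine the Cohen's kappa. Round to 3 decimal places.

0.329

Observed agreement pₒ = trace/N = 1228/2258 = 0.5438
Expected agreement pₑ = Σ (rowᵢ·colᵢ)/N² = (670·634 + 967·581 + 621·1043)/2258² = 0.3205
κ = (pₒ − pₑ)/(1 − pₑ) = (0.5438 − 0.3205)/(1 − 0.3205) = 0.329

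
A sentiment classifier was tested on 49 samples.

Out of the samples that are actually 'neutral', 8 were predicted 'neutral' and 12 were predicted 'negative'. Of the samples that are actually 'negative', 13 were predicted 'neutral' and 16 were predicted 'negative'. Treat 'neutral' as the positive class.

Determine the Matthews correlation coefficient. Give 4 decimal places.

MCC = (TP·TN − FP·FN) / √((TP+FP)(TP+FN)(TN+FP)(TN+FN))
Numerator = 8·16 − 13·12 = -28
Denominator = √(21·20·29·28) = √341040 = 583.9863
MCC = -28 / 583.9863 = -0.0479

-0.0479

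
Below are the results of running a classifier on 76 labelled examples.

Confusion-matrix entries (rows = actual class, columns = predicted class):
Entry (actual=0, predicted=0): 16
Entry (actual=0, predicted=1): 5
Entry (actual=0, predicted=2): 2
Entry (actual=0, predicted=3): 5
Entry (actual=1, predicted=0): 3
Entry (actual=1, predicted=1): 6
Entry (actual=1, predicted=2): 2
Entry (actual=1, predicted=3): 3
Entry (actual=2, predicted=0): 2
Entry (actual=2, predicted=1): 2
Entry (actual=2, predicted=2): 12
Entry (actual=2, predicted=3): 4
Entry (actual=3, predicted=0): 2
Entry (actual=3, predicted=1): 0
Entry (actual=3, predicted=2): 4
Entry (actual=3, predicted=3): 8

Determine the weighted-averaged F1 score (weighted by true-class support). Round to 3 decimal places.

Per-class F1 score (2·TP/(2·TP+FP+FN)):
  0: TP=16, FP=3+2+2=7, FN=5+2+5=12 → 32/51 = 0.6275
  1: TP=6, FP=5+2+0=7, FN=3+2+3=8 → 12/27 = 0.4444
  2: TP=12, FP=2+2+4=8, FN=2+2+4=8 → 24/40 = 0.6000
  3: TP=8, FP=5+3+4=12, FN=2+0+4=6 → 16/34 = 0.4706
Weighted-F1 score = Σ (supportᵢ/N)·F1 scoreᵢ with N=76: (28/76)·0.6275 + (14/76)·0.4444 + (20/76)·0.6000 + (14/76)·0.4706 = 0.558

0.558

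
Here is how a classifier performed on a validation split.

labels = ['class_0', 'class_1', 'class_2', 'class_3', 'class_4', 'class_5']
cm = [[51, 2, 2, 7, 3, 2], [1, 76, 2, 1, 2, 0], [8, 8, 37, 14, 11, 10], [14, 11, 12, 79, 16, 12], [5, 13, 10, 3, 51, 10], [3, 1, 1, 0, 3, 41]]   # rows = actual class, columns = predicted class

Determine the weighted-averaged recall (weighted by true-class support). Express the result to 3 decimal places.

Per-class recall (TP/(TP+FN)):
  class_0: TP=51, FN=2+2+7+3+2=16 → 51/67 = 0.7612
  class_1: TP=76, FN=1+2+1+2+0=6 → 76/82 = 0.9268
  class_2: TP=37, FN=8+8+14+11+10=51 → 37/88 = 0.4205
  class_3: TP=79, FN=14+11+12+16+12=65 → 79/144 = 0.5486
  class_4: TP=51, FN=5+13+10+3+10=41 → 51/92 = 0.5543
  class_5: TP=41, FN=3+1+1+0+3=8 → 41/49 = 0.8367
Weighted-recall = Σ (supportᵢ/N)·recallᵢ with N=522: (67/522)·0.7612 + (82/522)·0.9268 + (88/522)·0.4205 + (144/522)·0.5486 + (92/522)·0.5543 + (49/522)·0.8367 = 0.642

0.642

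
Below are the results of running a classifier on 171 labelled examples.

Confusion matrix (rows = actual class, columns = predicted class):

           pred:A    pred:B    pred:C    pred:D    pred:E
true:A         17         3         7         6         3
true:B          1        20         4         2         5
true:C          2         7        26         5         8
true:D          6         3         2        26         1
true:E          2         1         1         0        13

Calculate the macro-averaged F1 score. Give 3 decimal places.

Per-class F1 score (2·TP/(2·TP+FP+FN)):
  A: TP=17, FP=1+2+6+2=11, FN=3+7+6+3=19 → 34/64 = 0.5313
  B: TP=20, FP=3+7+3+1=14, FN=1+4+2+5=12 → 40/66 = 0.6061
  C: TP=26, FP=7+4+2+1=14, FN=2+7+5+8=22 → 52/88 = 0.5909
  D: TP=26, FP=6+2+5+0=13, FN=6+3+2+1=12 → 52/77 = 0.6753
  E: TP=13, FP=3+5+8+1=17, FN=2+1+1+0=4 → 26/47 = 0.5532
Macro-F1 score = mean = (0.5313 + 0.6061 + 0.5909 + 0.6753 + 0.5532) / 5 = 0.591

0.591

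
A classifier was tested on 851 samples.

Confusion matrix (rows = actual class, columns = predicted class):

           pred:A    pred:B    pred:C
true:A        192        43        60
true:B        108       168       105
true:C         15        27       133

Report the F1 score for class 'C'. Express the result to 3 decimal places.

F1 score = 2·TP/(2·TP+FP+FN).
C: TP=133, FP=60+105=165, FN=15+27=42 → 266/473 = 0.5624

0.562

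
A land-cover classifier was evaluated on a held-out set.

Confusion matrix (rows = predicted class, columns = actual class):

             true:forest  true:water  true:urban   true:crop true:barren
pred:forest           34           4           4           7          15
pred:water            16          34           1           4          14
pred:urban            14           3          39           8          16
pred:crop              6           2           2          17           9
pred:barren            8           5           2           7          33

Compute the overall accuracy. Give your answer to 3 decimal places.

Accuracy = trace / total = (34+34+39+17+33=157) / 304 = 157/304 = 0.516

0.516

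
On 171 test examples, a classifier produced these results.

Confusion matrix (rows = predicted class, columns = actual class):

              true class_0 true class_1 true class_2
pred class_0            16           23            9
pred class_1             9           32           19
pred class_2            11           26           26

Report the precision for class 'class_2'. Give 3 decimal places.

One-vs-rest for 'class_2': TP = diagonal; FP = other classes predicted 'class_2'; FN = 'class_2' predicted as other.
precision = TP/(TP+FP).
class_2: TP=26, FP=11+26=37 → 26/63 = 0.4127

0.413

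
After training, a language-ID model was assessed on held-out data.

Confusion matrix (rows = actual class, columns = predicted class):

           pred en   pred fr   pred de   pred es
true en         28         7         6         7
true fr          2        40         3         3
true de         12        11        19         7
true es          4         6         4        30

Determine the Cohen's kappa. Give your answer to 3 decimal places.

Observed agreement pₒ = trace/N = 117/189 = 0.6190
Expected agreement pₑ = Σ (rowᵢ·colᵢ)/N² = (48·46 + 48·64 + 49·32 + 44·47)/189² = 0.2496
κ = (pₒ − pₑ)/(1 − pₑ) = (0.6190 − 0.2496)/(1 − 0.2496) = 0.492

0.492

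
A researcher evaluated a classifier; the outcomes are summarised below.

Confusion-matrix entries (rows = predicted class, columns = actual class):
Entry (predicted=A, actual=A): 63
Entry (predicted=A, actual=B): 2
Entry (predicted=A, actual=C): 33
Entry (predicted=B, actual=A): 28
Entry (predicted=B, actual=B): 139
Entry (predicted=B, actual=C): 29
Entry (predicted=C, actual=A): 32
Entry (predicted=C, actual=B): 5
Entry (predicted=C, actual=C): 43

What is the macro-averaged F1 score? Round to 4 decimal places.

Per-class F1 score (2·TP/(2·TP+FP+FN)):
  A: TP=63, FP=2+33=35, FN=28+32=60 → 126/221 = 0.57014
  B: TP=139, FP=28+29=57, FN=2+5=7 → 278/342 = 0.81287
  C: TP=43, FP=32+5=37, FN=33+29=62 → 86/185 = 0.46486
Macro-F1 score = mean = (0.57014 + 0.81287 + 0.46486) / 3 = 0.6160

0.6160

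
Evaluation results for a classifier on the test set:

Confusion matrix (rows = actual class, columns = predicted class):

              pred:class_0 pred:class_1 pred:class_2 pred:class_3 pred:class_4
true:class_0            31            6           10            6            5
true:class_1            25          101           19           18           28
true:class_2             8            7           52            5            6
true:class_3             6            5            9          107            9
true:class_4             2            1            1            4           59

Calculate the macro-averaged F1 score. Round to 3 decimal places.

0.639

Per-class F1 score (2·TP/(2·TP+FP+FN)):
  class_0: TP=31, FP=25+8+6+2=41, FN=6+10+6+5=27 → 62/130 = 0.4769
  class_1: TP=101, FP=6+7+5+1=19, FN=25+19+18+28=90 → 202/311 = 0.6495
  class_2: TP=52, FP=10+19+9+1=39, FN=8+7+5+6=26 → 104/169 = 0.6154
  class_3: TP=107, FP=6+18+5+4=33, FN=6+5+9+9=29 → 214/276 = 0.7754
  class_4: TP=59, FP=5+28+6+9=48, FN=2+1+1+4=8 → 118/174 = 0.6782
Macro-F1 score = mean = (0.4769 + 0.6495 + 0.6154 + 0.7754 + 0.6782) / 5 = 0.639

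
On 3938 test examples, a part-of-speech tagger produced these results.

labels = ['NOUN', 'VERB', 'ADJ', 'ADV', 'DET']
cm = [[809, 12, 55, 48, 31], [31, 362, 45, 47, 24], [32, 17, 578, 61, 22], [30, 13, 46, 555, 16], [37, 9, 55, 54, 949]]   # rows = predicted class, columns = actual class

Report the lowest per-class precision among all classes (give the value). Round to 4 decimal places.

0.7112

Per-class precision (TP/(TP+FP)):
  NOUN: TP=809, FP=12+55+48+31=146 → 809/955 = 0.84712
  VERB: TP=362, FP=31+45+47+24=147 → 362/509 = 0.71120
  ADJ: TP=578, FP=32+17+61+22=132 → 578/710 = 0.81408
  ADV: TP=555, FP=30+13+46+16=105 → 555/660 = 0.84091
  DET: TP=949, FP=37+9+55+54=155 → 949/1104 = 0.85960
Lowest is class 'VERB' with precision = 0.7112.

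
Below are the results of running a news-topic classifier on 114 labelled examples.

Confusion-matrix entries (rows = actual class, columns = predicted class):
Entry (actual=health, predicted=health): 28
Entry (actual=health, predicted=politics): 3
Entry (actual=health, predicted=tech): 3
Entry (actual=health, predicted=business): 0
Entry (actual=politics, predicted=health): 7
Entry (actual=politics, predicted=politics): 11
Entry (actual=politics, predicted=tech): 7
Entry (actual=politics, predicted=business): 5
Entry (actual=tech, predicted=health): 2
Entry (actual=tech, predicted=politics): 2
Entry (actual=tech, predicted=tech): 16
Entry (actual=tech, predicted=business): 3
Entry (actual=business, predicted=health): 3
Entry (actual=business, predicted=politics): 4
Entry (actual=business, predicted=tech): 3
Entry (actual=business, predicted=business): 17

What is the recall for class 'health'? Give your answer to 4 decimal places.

0.8235

One-vs-rest for 'health': TP = diagonal; FP = other classes predicted 'health'; FN = 'health' predicted as other.
recall = TP/(TP+FN).
health: TP=28, FN=3+3+0=6 → 28/34 = 0.82353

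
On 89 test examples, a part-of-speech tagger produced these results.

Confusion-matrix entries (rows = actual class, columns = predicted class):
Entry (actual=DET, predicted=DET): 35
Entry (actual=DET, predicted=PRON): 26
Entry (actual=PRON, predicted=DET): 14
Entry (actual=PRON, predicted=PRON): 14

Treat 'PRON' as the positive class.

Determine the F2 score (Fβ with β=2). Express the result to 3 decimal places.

Fβ = (1+β²)·TP / ((1+β²)·TP + β²·FN + FP), with β²=4
= 5·14 / (5·14 + 4·14 + 26) = 0.461

0.461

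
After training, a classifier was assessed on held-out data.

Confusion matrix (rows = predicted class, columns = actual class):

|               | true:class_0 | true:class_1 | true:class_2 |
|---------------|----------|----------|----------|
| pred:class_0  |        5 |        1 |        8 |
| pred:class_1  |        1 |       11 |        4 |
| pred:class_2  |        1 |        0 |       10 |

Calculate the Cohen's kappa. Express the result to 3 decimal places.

Observed agreement pₒ = trace/N = 26/41 = 0.6341
Expected agreement pₑ = Σ (rowᵢ·colᵢ)/N² = (7·14 + 12·16 + 22·11)/41² = 0.3165
κ = (pₒ − pₑ)/(1 − pₑ) = (0.6341 − 0.3165)/(1 − 0.3165) = 0.465

0.465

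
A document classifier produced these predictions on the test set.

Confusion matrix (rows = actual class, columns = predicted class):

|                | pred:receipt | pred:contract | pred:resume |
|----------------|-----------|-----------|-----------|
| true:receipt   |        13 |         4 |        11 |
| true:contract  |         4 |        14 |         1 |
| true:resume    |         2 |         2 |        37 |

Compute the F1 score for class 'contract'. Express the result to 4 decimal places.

0.7179

F1 score = 2·TP/(2·TP+FP+FN).
contract: TP=14, FP=4+2=6, FN=4+1=5 → 28/39 = 0.71795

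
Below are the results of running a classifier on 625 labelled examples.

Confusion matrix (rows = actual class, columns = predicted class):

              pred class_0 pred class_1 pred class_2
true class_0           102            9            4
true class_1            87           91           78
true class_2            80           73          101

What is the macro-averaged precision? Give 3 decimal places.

0.486

Per-class precision (TP/(TP+FP)):
  class_0: TP=102, FP=87+80=167 → 102/269 = 0.3792
  class_1: TP=91, FP=9+73=82 → 91/173 = 0.5260
  class_2: TP=101, FP=4+78=82 → 101/183 = 0.5519
Macro-precision = mean = (0.3792 + 0.5260 + 0.5519) / 3 = 0.486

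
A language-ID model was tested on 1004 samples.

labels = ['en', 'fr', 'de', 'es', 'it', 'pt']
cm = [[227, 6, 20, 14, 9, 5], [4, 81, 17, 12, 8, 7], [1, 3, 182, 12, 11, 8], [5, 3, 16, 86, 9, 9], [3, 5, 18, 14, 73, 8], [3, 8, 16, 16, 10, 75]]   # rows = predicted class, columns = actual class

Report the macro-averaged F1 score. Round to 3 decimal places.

Per-class F1 score (2·TP/(2·TP+FP+FN)):
  en: TP=227, FP=6+20+14+9+5=54, FN=4+1+5+3+3=16 → 454/524 = 0.8664
  fr: TP=81, FP=4+17+12+8+7=48, FN=6+3+3+5+8=25 → 162/235 = 0.6894
  de: TP=182, FP=1+3+12+11+8=35, FN=20+17+16+18+16=87 → 364/486 = 0.7490
  es: TP=86, FP=5+3+16+9+9=42, FN=14+12+12+14+16=68 → 172/282 = 0.6099
  it: TP=73, FP=3+5+18+14+8=48, FN=9+8+11+9+10=47 → 146/241 = 0.6058
  pt: TP=75, FP=3+8+16+16+10=53, FN=5+7+8+9+8=37 → 150/240 = 0.6250
Macro-F1 score = mean = (0.8664 + 0.6894 + 0.7490 + 0.6099 + 0.6058 + 0.6250) / 6 = 0.691

0.691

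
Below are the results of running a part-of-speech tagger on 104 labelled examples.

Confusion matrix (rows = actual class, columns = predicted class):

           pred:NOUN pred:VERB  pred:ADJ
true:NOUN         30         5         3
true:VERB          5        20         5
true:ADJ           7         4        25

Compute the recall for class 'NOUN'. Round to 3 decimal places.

recall = TP/(TP+FN).
NOUN: TP=30, FN=5+3=8 → 30/38 = 0.7895

0.789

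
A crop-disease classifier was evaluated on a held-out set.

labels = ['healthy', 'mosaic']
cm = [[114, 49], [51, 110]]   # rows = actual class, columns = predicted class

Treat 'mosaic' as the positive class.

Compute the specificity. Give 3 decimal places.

0.699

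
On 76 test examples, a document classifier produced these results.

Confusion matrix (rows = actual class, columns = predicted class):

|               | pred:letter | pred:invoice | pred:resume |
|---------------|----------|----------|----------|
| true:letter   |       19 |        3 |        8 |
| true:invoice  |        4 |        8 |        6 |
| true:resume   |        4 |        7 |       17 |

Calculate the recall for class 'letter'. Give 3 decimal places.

0.633

Take TP from the diagonal, FP from the rest of the 'letter' prediction marginal, FN from the rest of the 'letter' actual marginal.
recall = TP/(TP+FN).
letter: TP=19, FN=3+8=11 → 19/30 = 0.6333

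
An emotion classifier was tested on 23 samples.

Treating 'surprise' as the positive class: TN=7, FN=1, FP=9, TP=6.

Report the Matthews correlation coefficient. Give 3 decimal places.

MCC = (TP·TN − FP·FN) / √((TP+FP)(TP+FN)(TN+FP)(TN+FN))
Numerator = 6·7 − 9·1 = 33
Denominator = √(15·7·16·8) = √13440 = 115.9310
MCC = 33 / 115.9310 = 0.285

0.285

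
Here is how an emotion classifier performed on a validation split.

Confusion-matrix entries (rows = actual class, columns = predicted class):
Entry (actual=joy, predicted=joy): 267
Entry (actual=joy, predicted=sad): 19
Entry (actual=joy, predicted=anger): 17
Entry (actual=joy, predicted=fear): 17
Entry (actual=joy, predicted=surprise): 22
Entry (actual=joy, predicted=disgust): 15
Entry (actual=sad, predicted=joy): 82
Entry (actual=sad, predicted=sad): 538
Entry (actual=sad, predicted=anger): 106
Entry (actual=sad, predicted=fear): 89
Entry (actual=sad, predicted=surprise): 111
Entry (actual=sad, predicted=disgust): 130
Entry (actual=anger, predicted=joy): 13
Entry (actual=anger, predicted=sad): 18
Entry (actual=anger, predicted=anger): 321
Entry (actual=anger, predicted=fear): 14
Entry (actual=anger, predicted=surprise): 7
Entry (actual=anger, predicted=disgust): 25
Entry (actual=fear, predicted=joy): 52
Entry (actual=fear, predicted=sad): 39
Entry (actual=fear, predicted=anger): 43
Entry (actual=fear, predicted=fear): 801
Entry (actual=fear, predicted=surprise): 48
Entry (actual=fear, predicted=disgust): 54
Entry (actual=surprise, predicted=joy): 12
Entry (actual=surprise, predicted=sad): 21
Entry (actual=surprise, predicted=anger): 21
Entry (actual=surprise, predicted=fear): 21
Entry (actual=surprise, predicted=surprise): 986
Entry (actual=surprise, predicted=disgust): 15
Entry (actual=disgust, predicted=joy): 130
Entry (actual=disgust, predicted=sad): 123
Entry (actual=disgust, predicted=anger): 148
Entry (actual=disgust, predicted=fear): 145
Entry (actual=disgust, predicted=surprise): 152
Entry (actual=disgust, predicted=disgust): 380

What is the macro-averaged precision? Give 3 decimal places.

0.629

Per-class precision (TP/(TP+FP)):
  joy: TP=267, FP=82+13+52+12+130=289 → 267/556 = 0.4802
  sad: TP=538, FP=19+18+39+21+123=220 → 538/758 = 0.7098
  anger: TP=321, FP=17+106+43+21+148=335 → 321/656 = 0.4893
  fear: TP=801, FP=17+89+14+21+145=286 → 801/1087 = 0.7369
  surprise: TP=986, FP=22+111+7+48+152=340 → 986/1326 = 0.7436
  disgust: TP=380, FP=15+130+25+54+15=239 → 380/619 = 0.6139
Macro-precision = mean = (0.4802 + 0.7098 + 0.4893 + 0.7369 + 0.7436 + 0.6139) / 6 = 0.629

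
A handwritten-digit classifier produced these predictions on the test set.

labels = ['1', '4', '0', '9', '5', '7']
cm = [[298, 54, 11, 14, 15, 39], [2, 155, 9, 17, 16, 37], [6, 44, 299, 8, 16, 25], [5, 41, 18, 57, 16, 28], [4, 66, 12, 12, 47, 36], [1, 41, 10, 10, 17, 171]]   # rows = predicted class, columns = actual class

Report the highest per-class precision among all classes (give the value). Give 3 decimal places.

Per-class precision (TP/(TP+FP)):
  1: TP=298, FP=54+11+14+15+39=133 → 298/431 = 0.6914
  4: TP=155, FP=2+9+17+16+37=81 → 155/236 = 0.6568
  0: TP=299, FP=6+44+8+16+25=99 → 299/398 = 0.7513
  9: TP=57, FP=5+41+18+16+28=108 → 57/165 = 0.3455
  5: TP=47, FP=4+66+12+12+36=130 → 47/177 = 0.2655
  7: TP=171, FP=1+41+10+10+17=79 → 171/250 = 0.6840
Highest is class '0' with precision = 0.751.

0.751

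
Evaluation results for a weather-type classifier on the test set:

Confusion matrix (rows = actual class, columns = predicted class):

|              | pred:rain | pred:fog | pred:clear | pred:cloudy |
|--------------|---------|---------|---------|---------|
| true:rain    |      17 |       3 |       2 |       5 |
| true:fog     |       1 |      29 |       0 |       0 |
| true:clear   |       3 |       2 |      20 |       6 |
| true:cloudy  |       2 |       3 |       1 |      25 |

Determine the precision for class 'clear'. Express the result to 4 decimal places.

0.8696

One-vs-rest for 'clear': TP = diagonal; FP = other classes predicted 'clear'; FN = 'clear' predicted as other.
precision = TP/(TP+FP).
clear: TP=20, FP=2+0+1=3 → 20/23 = 0.86957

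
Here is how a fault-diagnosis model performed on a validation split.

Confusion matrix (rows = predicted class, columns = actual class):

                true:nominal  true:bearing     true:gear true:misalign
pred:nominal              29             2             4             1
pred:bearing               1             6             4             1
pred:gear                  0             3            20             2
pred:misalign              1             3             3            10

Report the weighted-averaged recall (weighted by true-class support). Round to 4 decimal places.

Per-class recall (TP/(TP+FN)):
  nominal: TP=29, FN=1+0+1=2 → 29/31 = 0.93548
  bearing: TP=6, FN=2+3+3=8 → 6/14 = 0.42857
  gear: TP=20, FN=4+4+3=11 → 20/31 = 0.64516
  misalign: TP=10, FN=1+1+2=4 → 10/14 = 0.71429
Weighted-recall = Σ (supportᵢ/N)·recallᵢ with N=90: (31/90)·0.93548 + (14/90)·0.42857 + (31/90)·0.64516 + (14/90)·0.71429 = 0.7222

0.7222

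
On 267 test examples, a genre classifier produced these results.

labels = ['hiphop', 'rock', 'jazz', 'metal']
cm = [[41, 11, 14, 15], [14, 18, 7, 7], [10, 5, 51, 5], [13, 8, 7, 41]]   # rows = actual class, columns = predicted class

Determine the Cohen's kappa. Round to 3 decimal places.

Observed agreement pₒ = trace/N = 151/267 = 0.5655
Expected agreement pₑ = Σ (rowᵢ·colᵢ)/N² = (81·78 + 46·42 + 71·79 + 69·68)/267² = 0.2602
κ = (pₒ − pₑ)/(1 − pₑ) = (0.5655 − 0.2602)/(1 − 0.2602) = 0.413

0.413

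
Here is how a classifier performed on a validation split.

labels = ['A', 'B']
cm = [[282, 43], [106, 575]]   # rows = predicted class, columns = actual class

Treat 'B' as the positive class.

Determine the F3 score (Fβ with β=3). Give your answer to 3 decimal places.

Fβ = (1+β²)·TP / ((1+β²)·TP + β²·FN + FP), with β²=9
= 10·575 / (10·575 + 9·43 + 106) = 0.921

0.921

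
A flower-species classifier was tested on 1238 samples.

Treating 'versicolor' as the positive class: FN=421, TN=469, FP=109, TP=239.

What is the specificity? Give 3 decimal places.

Specificity = TN/(TN+FP) = 469/(469+109) = 0.811

0.811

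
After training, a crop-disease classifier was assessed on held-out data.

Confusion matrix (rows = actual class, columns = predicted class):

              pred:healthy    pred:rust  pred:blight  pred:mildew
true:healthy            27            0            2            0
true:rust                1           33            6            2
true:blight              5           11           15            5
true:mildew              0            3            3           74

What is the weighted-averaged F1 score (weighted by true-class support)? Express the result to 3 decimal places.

Per-class F1 score (2·TP/(2·TP+FP+FN)):
  healthy: TP=27, FP=1+5+0=6, FN=0+2+0=2 → 54/62 = 0.8710
  rust: TP=33, FP=0+11+3=14, FN=1+6+2=9 → 66/89 = 0.7416
  blight: TP=15, FP=2+6+3=11, FN=5+11+5=21 → 30/62 = 0.4839
  mildew: TP=74, FP=0+2+5=7, FN=0+3+3=6 → 148/161 = 0.9193
Weighted-F1 score = Σ (supportᵢ/N)·F1 scoreᵢ with N=187: (29/187)·0.8710 + (42/187)·0.7416 + (36/187)·0.4839 + (80/187)·0.9193 = 0.788

0.788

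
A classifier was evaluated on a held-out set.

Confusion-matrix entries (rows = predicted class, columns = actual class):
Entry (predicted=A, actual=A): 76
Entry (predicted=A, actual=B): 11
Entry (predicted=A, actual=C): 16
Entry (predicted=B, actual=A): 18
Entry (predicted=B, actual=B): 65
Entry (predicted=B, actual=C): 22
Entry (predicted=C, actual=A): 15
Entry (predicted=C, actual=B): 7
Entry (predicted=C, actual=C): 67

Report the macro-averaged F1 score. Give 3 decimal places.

0.700

Per-class F1 score (2·TP/(2·TP+FP+FN)):
  A: TP=76, FP=11+16=27, FN=18+15=33 → 152/212 = 0.7170
  B: TP=65, FP=18+22=40, FN=11+7=18 → 130/188 = 0.6915
  C: TP=67, FP=15+7=22, FN=16+22=38 → 134/194 = 0.6907
Macro-F1 score = mean = (0.7170 + 0.6915 + 0.6907) / 3 = 0.700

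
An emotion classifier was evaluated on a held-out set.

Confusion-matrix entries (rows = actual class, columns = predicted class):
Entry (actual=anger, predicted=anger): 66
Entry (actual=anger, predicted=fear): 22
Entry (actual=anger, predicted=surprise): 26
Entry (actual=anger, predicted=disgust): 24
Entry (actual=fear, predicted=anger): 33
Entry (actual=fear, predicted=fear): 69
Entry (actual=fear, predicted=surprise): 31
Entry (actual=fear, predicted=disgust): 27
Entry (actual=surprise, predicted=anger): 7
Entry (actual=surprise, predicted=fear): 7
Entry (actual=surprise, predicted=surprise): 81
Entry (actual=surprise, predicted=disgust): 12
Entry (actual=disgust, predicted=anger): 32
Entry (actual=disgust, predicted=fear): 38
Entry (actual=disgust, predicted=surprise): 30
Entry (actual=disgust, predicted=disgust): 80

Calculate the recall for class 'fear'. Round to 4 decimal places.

0.4313

Treat 'fear' as positive and all other classes as negative.
recall = TP/(TP+FN).
fear: TP=69, FN=33+31+27=91 → 69/160 = 0.43125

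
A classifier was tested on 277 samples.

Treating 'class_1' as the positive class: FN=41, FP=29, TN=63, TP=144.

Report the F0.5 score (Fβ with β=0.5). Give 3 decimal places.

0.821

Fβ = (1+β²)·TP / ((1+β²)·TP + β²·FN + FP), with β²=1/4
= 1.25·144 / (1.25·144 + 0.25·41 + 29) = 0.821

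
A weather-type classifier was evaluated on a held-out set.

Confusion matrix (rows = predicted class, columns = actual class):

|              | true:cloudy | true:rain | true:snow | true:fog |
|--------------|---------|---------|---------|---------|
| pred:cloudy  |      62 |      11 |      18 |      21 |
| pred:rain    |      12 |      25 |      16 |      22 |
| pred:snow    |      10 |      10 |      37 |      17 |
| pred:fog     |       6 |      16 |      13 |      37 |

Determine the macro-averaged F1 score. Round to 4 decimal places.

0.4713

Per-class F1 score (2·TP/(2·TP+FP+FN)):
  cloudy: TP=62, FP=11+18+21=50, FN=12+10+6=28 → 124/202 = 0.61386
  rain: TP=25, FP=12+16+22=50, FN=11+10+16=37 → 50/137 = 0.36496
  snow: TP=37, FP=10+10+17=37, FN=18+16+13=47 → 74/158 = 0.46835
  fog: TP=37, FP=6+16+13=35, FN=21+22+17=60 → 74/169 = 0.43787
Macro-F1 score = mean = (0.61386 + 0.36496 + 0.46835 + 0.43787) / 4 = 0.4713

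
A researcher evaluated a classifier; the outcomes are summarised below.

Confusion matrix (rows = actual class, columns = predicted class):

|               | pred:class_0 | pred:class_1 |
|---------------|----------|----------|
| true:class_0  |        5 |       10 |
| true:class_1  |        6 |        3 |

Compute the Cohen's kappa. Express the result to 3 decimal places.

Observed agreement pₒ = trace/N = 8/24 = 0.3333
Expected agreement pₑ = Σ (rowᵢ·colᵢ)/N² = (15·11 + 9·13)/24² = 0.4896
κ = (pₒ − pₑ)/(1 − pₑ) = (0.3333 − 0.4896)/(1 − 0.4896) = -0.306

-0.306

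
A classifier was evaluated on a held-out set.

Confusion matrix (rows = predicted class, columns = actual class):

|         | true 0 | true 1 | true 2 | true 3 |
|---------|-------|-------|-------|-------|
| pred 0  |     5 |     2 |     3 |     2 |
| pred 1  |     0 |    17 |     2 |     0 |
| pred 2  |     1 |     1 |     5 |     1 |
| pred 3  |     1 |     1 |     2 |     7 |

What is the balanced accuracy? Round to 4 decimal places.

Balanced accuracy = mean of per-class recall.
  0: recall = 5/7 = 0.71429
  1: recall = 17/21 = 0.80952
  2: recall = 5/12 = 0.41667
  3: recall = 7/10 = 0.70000
Mean = (0.71429 + 0.80952 + 0.41667 + 0.70000) / 4 = 0.6601

0.6601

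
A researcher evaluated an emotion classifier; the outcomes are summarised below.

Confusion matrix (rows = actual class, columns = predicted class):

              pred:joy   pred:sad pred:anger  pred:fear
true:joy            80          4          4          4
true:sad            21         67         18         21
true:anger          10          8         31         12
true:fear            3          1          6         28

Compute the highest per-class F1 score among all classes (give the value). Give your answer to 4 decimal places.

0.7767

Per-class F1 score (2·TP/(2·TP+FP+FN)):
  joy: TP=80, FP=21+10+3=34, FN=4+4+4=12 → 160/206 = 0.77670
  sad: TP=67, FP=4+8+1=13, FN=21+18+21=60 → 134/207 = 0.64734
  anger: TP=31, FP=4+18+6=28, FN=10+8+12=30 → 62/120 = 0.51667
  fear: TP=28, FP=4+21+12=37, FN=3+1+6=10 → 56/103 = 0.54369
Highest is class 'joy' with F1 score = 0.7767.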